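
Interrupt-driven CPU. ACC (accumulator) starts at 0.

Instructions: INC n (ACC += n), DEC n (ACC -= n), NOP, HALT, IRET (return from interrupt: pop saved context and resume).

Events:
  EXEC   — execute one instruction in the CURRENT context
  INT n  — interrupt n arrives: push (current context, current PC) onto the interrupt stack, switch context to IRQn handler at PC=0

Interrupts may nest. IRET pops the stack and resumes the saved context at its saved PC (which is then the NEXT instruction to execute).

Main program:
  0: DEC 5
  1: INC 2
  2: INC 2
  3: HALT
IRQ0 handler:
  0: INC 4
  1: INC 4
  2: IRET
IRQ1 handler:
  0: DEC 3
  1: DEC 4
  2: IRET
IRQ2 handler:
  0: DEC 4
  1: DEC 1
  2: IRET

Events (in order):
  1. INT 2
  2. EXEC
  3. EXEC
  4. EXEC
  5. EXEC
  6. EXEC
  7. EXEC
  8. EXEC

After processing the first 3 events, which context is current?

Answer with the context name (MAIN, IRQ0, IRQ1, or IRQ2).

Answer: IRQ2

Derivation:
Event 1 (INT 2): INT 2 arrives: push (MAIN, PC=0), enter IRQ2 at PC=0 (depth now 1)
Event 2 (EXEC): [IRQ2] PC=0: DEC 4 -> ACC=-4
Event 3 (EXEC): [IRQ2] PC=1: DEC 1 -> ACC=-5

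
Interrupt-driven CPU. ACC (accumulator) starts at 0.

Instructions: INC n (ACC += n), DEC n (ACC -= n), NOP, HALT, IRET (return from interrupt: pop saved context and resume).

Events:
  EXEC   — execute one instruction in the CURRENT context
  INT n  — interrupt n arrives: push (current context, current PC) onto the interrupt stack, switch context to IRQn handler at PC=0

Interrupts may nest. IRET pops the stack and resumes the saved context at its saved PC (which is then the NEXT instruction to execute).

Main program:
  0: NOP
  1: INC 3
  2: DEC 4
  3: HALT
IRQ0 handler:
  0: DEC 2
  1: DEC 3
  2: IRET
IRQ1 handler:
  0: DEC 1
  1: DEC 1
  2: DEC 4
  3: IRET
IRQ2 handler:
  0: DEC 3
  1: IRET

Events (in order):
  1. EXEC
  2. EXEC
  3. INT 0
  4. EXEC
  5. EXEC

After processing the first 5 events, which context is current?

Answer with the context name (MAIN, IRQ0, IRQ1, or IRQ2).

Answer: IRQ0

Derivation:
Event 1 (EXEC): [MAIN] PC=0: NOP
Event 2 (EXEC): [MAIN] PC=1: INC 3 -> ACC=3
Event 3 (INT 0): INT 0 arrives: push (MAIN, PC=2), enter IRQ0 at PC=0 (depth now 1)
Event 4 (EXEC): [IRQ0] PC=0: DEC 2 -> ACC=1
Event 5 (EXEC): [IRQ0] PC=1: DEC 3 -> ACC=-2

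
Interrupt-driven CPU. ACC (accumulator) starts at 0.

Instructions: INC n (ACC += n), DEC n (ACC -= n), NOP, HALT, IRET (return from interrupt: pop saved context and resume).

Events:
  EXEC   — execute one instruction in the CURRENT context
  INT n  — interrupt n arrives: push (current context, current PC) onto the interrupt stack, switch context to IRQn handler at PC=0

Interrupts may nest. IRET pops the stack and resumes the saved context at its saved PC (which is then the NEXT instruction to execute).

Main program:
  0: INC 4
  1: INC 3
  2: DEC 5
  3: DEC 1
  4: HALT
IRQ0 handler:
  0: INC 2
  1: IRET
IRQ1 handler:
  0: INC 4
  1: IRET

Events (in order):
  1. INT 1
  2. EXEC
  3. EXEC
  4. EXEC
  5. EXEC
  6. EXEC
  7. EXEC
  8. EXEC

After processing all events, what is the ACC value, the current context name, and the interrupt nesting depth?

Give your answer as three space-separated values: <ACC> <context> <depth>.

Event 1 (INT 1): INT 1 arrives: push (MAIN, PC=0), enter IRQ1 at PC=0 (depth now 1)
Event 2 (EXEC): [IRQ1] PC=0: INC 4 -> ACC=4
Event 3 (EXEC): [IRQ1] PC=1: IRET -> resume MAIN at PC=0 (depth now 0)
Event 4 (EXEC): [MAIN] PC=0: INC 4 -> ACC=8
Event 5 (EXEC): [MAIN] PC=1: INC 3 -> ACC=11
Event 6 (EXEC): [MAIN] PC=2: DEC 5 -> ACC=6
Event 7 (EXEC): [MAIN] PC=3: DEC 1 -> ACC=5
Event 8 (EXEC): [MAIN] PC=4: HALT

Answer: 5 MAIN 0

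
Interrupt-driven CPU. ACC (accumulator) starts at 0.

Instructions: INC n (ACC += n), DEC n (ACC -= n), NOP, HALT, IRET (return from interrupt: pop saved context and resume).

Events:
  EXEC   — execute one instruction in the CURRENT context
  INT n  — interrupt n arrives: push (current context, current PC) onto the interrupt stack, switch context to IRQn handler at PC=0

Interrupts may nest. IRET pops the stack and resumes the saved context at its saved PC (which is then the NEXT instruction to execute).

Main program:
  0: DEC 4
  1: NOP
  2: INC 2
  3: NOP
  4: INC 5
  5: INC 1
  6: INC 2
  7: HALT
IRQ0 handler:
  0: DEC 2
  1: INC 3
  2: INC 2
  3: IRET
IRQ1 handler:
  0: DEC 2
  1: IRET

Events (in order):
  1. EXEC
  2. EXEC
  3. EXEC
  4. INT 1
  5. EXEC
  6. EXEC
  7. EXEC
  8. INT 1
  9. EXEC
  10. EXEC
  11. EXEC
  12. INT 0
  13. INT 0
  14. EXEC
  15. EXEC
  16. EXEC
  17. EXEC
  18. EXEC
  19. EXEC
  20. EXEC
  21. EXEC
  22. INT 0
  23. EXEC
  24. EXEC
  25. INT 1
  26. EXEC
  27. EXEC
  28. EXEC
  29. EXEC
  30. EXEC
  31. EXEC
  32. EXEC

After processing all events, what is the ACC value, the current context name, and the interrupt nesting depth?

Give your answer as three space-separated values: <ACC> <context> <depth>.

Answer: 9 MAIN 0

Derivation:
Event 1 (EXEC): [MAIN] PC=0: DEC 4 -> ACC=-4
Event 2 (EXEC): [MAIN] PC=1: NOP
Event 3 (EXEC): [MAIN] PC=2: INC 2 -> ACC=-2
Event 4 (INT 1): INT 1 arrives: push (MAIN, PC=3), enter IRQ1 at PC=0 (depth now 1)
Event 5 (EXEC): [IRQ1] PC=0: DEC 2 -> ACC=-4
Event 6 (EXEC): [IRQ1] PC=1: IRET -> resume MAIN at PC=3 (depth now 0)
Event 7 (EXEC): [MAIN] PC=3: NOP
Event 8 (INT 1): INT 1 arrives: push (MAIN, PC=4), enter IRQ1 at PC=0 (depth now 1)
Event 9 (EXEC): [IRQ1] PC=0: DEC 2 -> ACC=-6
Event 10 (EXEC): [IRQ1] PC=1: IRET -> resume MAIN at PC=4 (depth now 0)
Event 11 (EXEC): [MAIN] PC=4: INC 5 -> ACC=-1
Event 12 (INT 0): INT 0 arrives: push (MAIN, PC=5), enter IRQ0 at PC=0 (depth now 1)
Event 13 (INT 0): INT 0 arrives: push (IRQ0, PC=0), enter IRQ0 at PC=0 (depth now 2)
Event 14 (EXEC): [IRQ0] PC=0: DEC 2 -> ACC=-3
Event 15 (EXEC): [IRQ0] PC=1: INC 3 -> ACC=0
Event 16 (EXEC): [IRQ0] PC=2: INC 2 -> ACC=2
Event 17 (EXEC): [IRQ0] PC=3: IRET -> resume IRQ0 at PC=0 (depth now 1)
Event 18 (EXEC): [IRQ0] PC=0: DEC 2 -> ACC=0
Event 19 (EXEC): [IRQ0] PC=1: INC 3 -> ACC=3
Event 20 (EXEC): [IRQ0] PC=2: INC 2 -> ACC=5
Event 21 (EXEC): [IRQ0] PC=3: IRET -> resume MAIN at PC=5 (depth now 0)
Event 22 (INT 0): INT 0 arrives: push (MAIN, PC=5), enter IRQ0 at PC=0 (depth now 1)
Event 23 (EXEC): [IRQ0] PC=0: DEC 2 -> ACC=3
Event 24 (EXEC): [IRQ0] PC=1: INC 3 -> ACC=6
Event 25 (INT 1): INT 1 arrives: push (IRQ0, PC=2), enter IRQ1 at PC=0 (depth now 2)
Event 26 (EXEC): [IRQ1] PC=0: DEC 2 -> ACC=4
Event 27 (EXEC): [IRQ1] PC=1: IRET -> resume IRQ0 at PC=2 (depth now 1)
Event 28 (EXEC): [IRQ0] PC=2: INC 2 -> ACC=6
Event 29 (EXEC): [IRQ0] PC=3: IRET -> resume MAIN at PC=5 (depth now 0)
Event 30 (EXEC): [MAIN] PC=5: INC 1 -> ACC=7
Event 31 (EXEC): [MAIN] PC=6: INC 2 -> ACC=9
Event 32 (EXEC): [MAIN] PC=7: HALT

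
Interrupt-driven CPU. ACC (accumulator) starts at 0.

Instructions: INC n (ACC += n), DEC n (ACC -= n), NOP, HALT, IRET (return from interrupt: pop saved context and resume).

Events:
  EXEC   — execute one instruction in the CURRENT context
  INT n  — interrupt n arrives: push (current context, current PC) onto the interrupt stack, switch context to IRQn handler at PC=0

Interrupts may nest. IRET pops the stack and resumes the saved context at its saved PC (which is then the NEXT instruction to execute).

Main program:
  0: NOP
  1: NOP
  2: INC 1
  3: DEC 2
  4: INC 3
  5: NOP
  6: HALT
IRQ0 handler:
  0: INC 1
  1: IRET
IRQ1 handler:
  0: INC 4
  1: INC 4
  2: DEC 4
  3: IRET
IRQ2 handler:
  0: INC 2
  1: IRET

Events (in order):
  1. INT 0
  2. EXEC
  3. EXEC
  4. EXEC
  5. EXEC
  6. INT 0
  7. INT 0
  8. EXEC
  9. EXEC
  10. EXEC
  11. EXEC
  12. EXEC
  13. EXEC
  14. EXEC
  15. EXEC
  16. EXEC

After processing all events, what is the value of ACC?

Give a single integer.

Answer: 5

Derivation:
Event 1 (INT 0): INT 0 arrives: push (MAIN, PC=0), enter IRQ0 at PC=0 (depth now 1)
Event 2 (EXEC): [IRQ0] PC=0: INC 1 -> ACC=1
Event 3 (EXEC): [IRQ0] PC=1: IRET -> resume MAIN at PC=0 (depth now 0)
Event 4 (EXEC): [MAIN] PC=0: NOP
Event 5 (EXEC): [MAIN] PC=1: NOP
Event 6 (INT 0): INT 0 arrives: push (MAIN, PC=2), enter IRQ0 at PC=0 (depth now 1)
Event 7 (INT 0): INT 0 arrives: push (IRQ0, PC=0), enter IRQ0 at PC=0 (depth now 2)
Event 8 (EXEC): [IRQ0] PC=0: INC 1 -> ACC=2
Event 9 (EXEC): [IRQ0] PC=1: IRET -> resume IRQ0 at PC=0 (depth now 1)
Event 10 (EXEC): [IRQ0] PC=0: INC 1 -> ACC=3
Event 11 (EXEC): [IRQ0] PC=1: IRET -> resume MAIN at PC=2 (depth now 0)
Event 12 (EXEC): [MAIN] PC=2: INC 1 -> ACC=4
Event 13 (EXEC): [MAIN] PC=3: DEC 2 -> ACC=2
Event 14 (EXEC): [MAIN] PC=4: INC 3 -> ACC=5
Event 15 (EXEC): [MAIN] PC=5: NOP
Event 16 (EXEC): [MAIN] PC=6: HALT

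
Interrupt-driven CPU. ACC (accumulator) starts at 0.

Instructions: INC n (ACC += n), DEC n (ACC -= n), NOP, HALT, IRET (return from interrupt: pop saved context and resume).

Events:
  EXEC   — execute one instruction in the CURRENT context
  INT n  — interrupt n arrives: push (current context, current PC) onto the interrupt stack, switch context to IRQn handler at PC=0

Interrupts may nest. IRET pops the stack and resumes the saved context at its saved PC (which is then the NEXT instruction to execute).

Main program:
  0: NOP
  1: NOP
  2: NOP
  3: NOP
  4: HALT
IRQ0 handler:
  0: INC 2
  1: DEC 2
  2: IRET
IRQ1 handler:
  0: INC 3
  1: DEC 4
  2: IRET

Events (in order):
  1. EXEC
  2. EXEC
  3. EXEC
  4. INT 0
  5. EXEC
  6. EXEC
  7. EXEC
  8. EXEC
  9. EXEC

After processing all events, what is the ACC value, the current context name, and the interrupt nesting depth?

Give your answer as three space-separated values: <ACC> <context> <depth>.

Answer: 0 MAIN 0

Derivation:
Event 1 (EXEC): [MAIN] PC=0: NOP
Event 2 (EXEC): [MAIN] PC=1: NOP
Event 3 (EXEC): [MAIN] PC=2: NOP
Event 4 (INT 0): INT 0 arrives: push (MAIN, PC=3), enter IRQ0 at PC=0 (depth now 1)
Event 5 (EXEC): [IRQ0] PC=0: INC 2 -> ACC=2
Event 6 (EXEC): [IRQ0] PC=1: DEC 2 -> ACC=0
Event 7 (EXEC): [IRQ0] PC=2: IRET -> resume MAIN at PC=3 (depth now 0)
Event 8 (EXEC): [MAIN] PC=3: NOP
Event 9 (EXEC): [MAIN] PC=4: HALT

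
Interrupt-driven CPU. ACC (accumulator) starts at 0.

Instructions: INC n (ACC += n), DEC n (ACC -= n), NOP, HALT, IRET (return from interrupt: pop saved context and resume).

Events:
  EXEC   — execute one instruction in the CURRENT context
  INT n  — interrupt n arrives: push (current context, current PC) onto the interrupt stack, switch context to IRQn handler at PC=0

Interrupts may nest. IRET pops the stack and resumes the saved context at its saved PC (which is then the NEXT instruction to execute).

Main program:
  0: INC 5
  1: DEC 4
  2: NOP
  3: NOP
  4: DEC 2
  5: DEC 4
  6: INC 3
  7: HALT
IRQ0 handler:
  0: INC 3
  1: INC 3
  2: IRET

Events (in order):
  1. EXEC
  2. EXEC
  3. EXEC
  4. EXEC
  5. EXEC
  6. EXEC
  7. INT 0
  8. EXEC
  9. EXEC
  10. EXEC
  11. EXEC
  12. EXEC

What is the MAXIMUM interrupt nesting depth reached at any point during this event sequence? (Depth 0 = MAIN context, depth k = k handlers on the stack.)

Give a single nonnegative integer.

Event 1 (EXEC): [MAIN] PC=0: INC 5 -> ACC=5 [depth=0]
Event 2 (EXEC): [MAIN] PC=1: DEC 4 -> ACC=1 [depth=0]
Event 3 (EXEC): [MAIN] PC=2: NOP [depth=0]
Event 4 (EXEC): [MAIN] PC=3: NOP [depth=0]
Event 5 (EXEC): [MAIN] PC=4: DEC 2 -> ACC=-1 [depth=0]
Event 6 (EXEC): [MAIN] PC=5: DEC 4 -> ACC=-5 [depth=0]
Event 7 (INT 0): INT 0 arrives: push (MAIN, PC=6), enter IRQ0 at PC=0 (depth now 1) [depth=1]
Event 8 (EXEC): [IRQ0] PC=0: INC 3 -> ACC=-2 [depth=1]
Event 9 (EXEC): [IRQ0] PC=1: INC 3 -> ACC=1 [depth=1]
Event 10 (EXEC): [IRQ0] PC=2: IRET -> resume MAIN at PC=6 (depth now 0) [depth=0]
Event 11 (EXEC): [MAIN] PC=6: INC 3 -> ACC=4 [depth=0]
Event 12 (EXEC): [MAIN] PC=7: HALT [depth=0]
Max depth observed: 1

Answer: 1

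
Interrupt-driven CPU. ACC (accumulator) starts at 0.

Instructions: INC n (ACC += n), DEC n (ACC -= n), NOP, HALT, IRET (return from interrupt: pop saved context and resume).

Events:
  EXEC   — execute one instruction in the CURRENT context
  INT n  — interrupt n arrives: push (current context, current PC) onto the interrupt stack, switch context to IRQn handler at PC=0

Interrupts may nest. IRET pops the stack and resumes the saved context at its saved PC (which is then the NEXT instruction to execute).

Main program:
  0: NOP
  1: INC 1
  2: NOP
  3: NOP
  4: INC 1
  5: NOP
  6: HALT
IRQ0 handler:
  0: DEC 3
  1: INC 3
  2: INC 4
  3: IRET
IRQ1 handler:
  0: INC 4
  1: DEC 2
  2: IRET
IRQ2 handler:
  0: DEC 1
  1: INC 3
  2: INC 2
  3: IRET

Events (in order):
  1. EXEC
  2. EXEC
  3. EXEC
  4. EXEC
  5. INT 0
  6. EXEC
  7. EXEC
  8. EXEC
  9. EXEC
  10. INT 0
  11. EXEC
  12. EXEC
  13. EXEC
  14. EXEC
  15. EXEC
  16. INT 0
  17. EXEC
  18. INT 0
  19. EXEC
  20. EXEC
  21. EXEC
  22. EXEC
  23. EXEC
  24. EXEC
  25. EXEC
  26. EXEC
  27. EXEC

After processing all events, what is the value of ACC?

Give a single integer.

Event 1 (EXEC): [MAIN] PC=0: NOP
Event 2 (EXEC): [MAIN] PC=1: INC 1 -> ACC=1
Event 3 (EXEC): [MAIN] PC=2: NOP
Event 4 (EXEC): [MAIN] PC=3: NOP
Event 5 (INT 0): INT 0 arrives: push (MAIN, PC=4), enter IRQ0 at PC=0 (depth now 1)
Event 6 (EXEC): [IRQ0] PC=0: DEC 3 -> ACC=-2
Event 7 (EXEC): [IRQ0] PC=1: INC 3 -> ACC=1
Event 8 (EXEC): [IRQ0] PC=2: INC 4 -> ACC=5
Event 9 (EXEC): [IRQ0] PC=3: IRET -> resume MAIN at PC=4 (depth now 0)
Event 10 (INT 0): INT 0 arrives: push (MAIN, PC=4), enter IRQ0 at PC=0 (depth now 1)
Event 11 (EXEC): [IRQ0] PC=0: DEC 3 -> ACC=2
Event 12 (EXEC): [IRQ0] PC=1: INC 3 -> ACC=5
Event 13 (EXEC): [IRQ0] PC=2: INC 4 -> ACC=9
Event 14 (EXEC): [IRQ0] PC=3: IRET -> resume MAIN at PC=4 (depth now 0)
Event 15 (EXEC): [MAIN] PC=4: INC 1 -> ACC=10
Event 16 (INT 0): INT 0 arrives: push (MAIN, PC=5), enter IRQ0 at PC=0 (depth now 1)
Event 17 (EXEC): [IRQ0] PC=0: DEC 3 -> ACC=7
Event 18 (INT 0): INT 0 arrives: push (IRQ0, PC=1), enter IRQ0 at PC=0 (depth now 2)
Event 19 (EXEC): [IRQ0] PC=0: DEC 3 -> ACC=4
Event 20 (EXEC): [IRQ0] PC=1: INC 3 -> ACC=7
Event 21 (EXEC): [IRQ0] PC=2: INC 4 -> ACC=11
Event 22 (EXEC): [IRQ0] PC=3: IRET -> resume IRQ0 at PC=1 (depth now 1)
Event 23 (EXEC): [IRQ0] PC=1: INC 3 -> ACC=14
Event 24 (EXEC): [IRQ0] PC=2: INC 4 -> ACC=18
Event 25 (EXEC): [IRQ0] PC=3: IRET -> resume MAIN at PC=5 (depth now 0)
Event 26 (EXEC): [MAIN] PC=5: NOP
Event 27 (EXEC): [MAIN] PC=6: HALT

Answer: 18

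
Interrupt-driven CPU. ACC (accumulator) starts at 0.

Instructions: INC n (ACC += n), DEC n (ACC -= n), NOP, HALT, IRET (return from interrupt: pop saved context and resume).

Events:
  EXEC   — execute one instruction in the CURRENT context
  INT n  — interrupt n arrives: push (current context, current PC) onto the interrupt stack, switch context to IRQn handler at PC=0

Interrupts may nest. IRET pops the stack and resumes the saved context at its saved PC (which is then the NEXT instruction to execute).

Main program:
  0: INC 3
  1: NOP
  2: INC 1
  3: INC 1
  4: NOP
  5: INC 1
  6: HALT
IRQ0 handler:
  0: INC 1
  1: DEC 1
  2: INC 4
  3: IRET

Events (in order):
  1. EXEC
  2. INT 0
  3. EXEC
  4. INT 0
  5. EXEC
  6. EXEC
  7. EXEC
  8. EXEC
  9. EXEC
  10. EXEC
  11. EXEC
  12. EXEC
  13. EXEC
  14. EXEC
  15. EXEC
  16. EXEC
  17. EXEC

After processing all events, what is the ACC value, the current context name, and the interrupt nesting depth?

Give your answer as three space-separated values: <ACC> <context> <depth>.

Answer: 14 MAIN 0

Derivation:
Event 1 (EXEC): [MAIN] PC=0: INC 3 -> ACC=3
Event 2 (INT 0): INT 0 arrives: push (MAIN, PC=1), enter IRQ0 at PC=0 (depth now 1)
Event 3 (EXEC): [IRQ0] PC=0: INC 1 -> ACC=4
Event 4 (INT 0): INT 0 arrives: push (IRQ0, PC=1), enter IRQ0 at PC=0 (depth now 2)
Event 5 (EXEC): [IRQ0] PC=0: INC 1 -> ACC=5
Event 6 (EXEC): [IRQ0] PC=1: DEC 1 -> ACC=4
Event 7 (EXEC): [IRQ0] PC=2: INC 4 -> ACC=8
Event 8 (EXEC): [IRQ0] PC=3: IRET -> resume IRQ0 at PC=1 (depth now 1)
Event 9 (EXEC): [IRQ0] PC=1: DEC 1 -> ACC=7
Event 10 (EXEC): [IRQ0] PC=2: INC 4 -> ACC=11
Event 11 (EXEC): [IRQ0] PC=3: IRET -> resume MAIN at PC=1 (depth now 0)
Event 12 (EXEC): [MAIN] PC=1: NOP
Event 13 (EXEC): [MAIN] PC=2: INC 1 -> ACC=12
Event 14 (EXEC): [MAIN] PC=3: INC 1 -> ACC=13
Event 15 (EXEC): [MAIN] PC=4: NOP
Event 16 (EXEC): [MAIN] PC=5: INC 1 -> ACC=14
Event 17 (EXEC): [MAIN] PC=6: HALT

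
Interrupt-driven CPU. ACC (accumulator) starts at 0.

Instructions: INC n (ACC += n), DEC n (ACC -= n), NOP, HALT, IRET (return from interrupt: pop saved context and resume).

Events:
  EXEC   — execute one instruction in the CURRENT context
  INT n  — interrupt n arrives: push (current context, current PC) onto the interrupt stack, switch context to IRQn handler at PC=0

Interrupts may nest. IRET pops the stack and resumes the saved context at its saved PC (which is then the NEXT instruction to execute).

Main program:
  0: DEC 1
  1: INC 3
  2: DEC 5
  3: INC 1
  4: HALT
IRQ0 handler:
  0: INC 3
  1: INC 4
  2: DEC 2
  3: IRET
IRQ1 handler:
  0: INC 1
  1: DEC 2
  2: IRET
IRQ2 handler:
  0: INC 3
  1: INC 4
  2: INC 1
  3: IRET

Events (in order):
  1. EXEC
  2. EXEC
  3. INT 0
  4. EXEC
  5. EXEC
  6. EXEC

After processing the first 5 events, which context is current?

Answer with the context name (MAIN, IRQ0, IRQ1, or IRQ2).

Event 1 (EXEC): [MAIN] PC=0: DEC 1 -> ACC=-1
Event 2 (EXEC): [MAIN] PC=1: INC 3 -> ACC=2
Event 3 (INT 0): INT 0 arrives: push (MAIN, PC=2), enter IRQ0 at PC=0 (depth now 1)
Event 4 (EXEC): [IRQ0] PC=0: INC 3 -> ACC=5
Event 5 (EXEC): [IRQ0] PC=1: INC 4 -> ACC=9

Answer: IRQ0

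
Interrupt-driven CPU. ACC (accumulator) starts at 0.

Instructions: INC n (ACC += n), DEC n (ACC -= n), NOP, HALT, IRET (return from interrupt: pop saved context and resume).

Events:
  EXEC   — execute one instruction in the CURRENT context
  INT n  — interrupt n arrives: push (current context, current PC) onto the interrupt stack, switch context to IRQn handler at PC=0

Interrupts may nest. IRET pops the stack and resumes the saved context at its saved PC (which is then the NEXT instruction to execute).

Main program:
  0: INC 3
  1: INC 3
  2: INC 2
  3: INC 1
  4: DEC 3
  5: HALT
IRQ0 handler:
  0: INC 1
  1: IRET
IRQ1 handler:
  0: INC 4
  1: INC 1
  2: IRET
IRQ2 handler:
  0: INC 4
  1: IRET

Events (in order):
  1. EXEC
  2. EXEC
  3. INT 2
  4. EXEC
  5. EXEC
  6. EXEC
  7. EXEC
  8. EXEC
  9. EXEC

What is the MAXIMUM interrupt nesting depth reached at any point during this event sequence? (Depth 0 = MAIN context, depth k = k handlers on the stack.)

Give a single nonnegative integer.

Event 1 (EXEC): [MAIN] PC=0: INC 3 -> ACC=3 [depth=0]
Event 2 (EXEC): [MAIN] PC=1: INC 3 -> ACC=6 [depth=0]
Event 3 (INT 2): INT 2 arrives: push (MAIN, PC=2), enter IRQ2 at PC=0 (depth now 1) [depth=1]
Event 4 (EXEC): [IRQ2] PC=0: INC 4 -> ACC=10 [depth=1]
Event 5 (EXEC): [IRQ2] PC=1: IRET -> resume MAIN at PC=2 (depth now 0) [depth=0]
Event 6 (EXEC): [MAIN] PC=2: INC 2 -> ACC=12 [depth=0]
Event 7 (EXEC): [MAIN] PC=3: INC 1 -> ACC=13 [depth=0]
Event 8 (EXEC): [MAIN] PC=4: DEC 3 -> ACC=10 [depth=0]
Event 9 (EXEC): [MAIN] PC=5: HALT [depth=0]
Max depth observed: 1

Answer: 1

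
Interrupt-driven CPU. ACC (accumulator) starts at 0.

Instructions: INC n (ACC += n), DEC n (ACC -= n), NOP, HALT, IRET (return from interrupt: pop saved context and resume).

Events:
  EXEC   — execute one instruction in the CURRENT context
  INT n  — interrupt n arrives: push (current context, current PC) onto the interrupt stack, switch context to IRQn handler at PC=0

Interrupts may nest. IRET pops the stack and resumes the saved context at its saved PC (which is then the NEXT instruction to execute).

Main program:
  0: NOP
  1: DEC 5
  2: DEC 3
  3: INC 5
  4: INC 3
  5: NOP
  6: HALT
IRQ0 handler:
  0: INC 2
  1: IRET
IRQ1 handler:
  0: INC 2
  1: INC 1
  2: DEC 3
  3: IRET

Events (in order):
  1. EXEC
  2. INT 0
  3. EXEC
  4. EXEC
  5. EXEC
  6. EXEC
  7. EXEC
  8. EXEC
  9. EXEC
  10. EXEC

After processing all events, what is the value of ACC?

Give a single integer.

Event 1 (EXEC): [MAIN] PC=0: NOP
Event 2 (INT 0): INT 0 arrives: push (MAIN, PC=1), enter IRQ0 at PC=0 (depth now 1)
Event 3 (EXEC): [IRQ0] PC=0: INC 2 -> ACC=2
Event 4 (EXEC): [IRQ0] PC=1: IRET -> resume MAIN at PC=1 (depth now 0)
Event 5 (EXEC): [MAIN] PC=1: DEC 5 -> ACC=-3
Event 6 (EXEC): [MAIN] PC=2: DEC 3 -> ACC=-6
Event 7 (EXEC): [MAIN] PC=3: INC 5 -> ACC=-1
Event 8 (EXEC): [MAIN] PC=4: INC 3 -> ACC=2
Event 9 (EXEC): [MAIN] PC=5: NOP
Event 10 (EXEC): [MAIN] PC=6: HALT

Answer: 2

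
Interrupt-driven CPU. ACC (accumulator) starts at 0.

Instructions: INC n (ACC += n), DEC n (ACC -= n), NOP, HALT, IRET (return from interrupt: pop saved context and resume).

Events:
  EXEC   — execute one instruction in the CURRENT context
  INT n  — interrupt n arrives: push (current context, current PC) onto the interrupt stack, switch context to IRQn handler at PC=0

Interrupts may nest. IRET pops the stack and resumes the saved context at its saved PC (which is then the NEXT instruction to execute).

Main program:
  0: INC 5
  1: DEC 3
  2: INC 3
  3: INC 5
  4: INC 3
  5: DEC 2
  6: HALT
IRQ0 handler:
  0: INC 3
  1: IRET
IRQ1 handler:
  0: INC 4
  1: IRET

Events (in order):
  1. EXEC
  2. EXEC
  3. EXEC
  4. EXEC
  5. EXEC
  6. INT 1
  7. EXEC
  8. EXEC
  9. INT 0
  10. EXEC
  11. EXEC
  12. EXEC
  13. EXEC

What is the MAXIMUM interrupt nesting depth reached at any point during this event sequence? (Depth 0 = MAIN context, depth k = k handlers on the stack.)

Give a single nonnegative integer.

Event 1 (EXEC): [MAIN] PC=0: INC 5 -> ACC=5 [depth=0]
Event 2 (EXEC): [MAIN] PC=1: DEC 3 -> ACC=2 [depth=0]
Event 3 (EXEC): [MAIN] PC=2: INC 3 -> ACC=5 [depth=0]
Event 4 (EXEC): [MAIN] PC=3: INC 5 -> ACC=10 [depth=0]
Event 5 (EXEC): [MAIN] PC=4: INC 3 -> ACC=13 [depth=0]
Event 6 (INT 1): INT 1 arrives: push (MAIN, PC=5), enter IRQ1 at PC=0 (depth now 1) [depth=1]
Event 7 (EXEC): [IRQ1] PC=0: INC 4 -> ACC=17 [depth=1]
Event 8 (EXEC): [IRQ1] PC=1: IRET -> resume MAIN at PC=5 (depth now 0) [depth=0]
Event 9 (INT 0): INT 0 arrives: push (MAIN, PC=5), enter IRQ0 at PC=0 (depth now 1) [depth=1]
Event 10 (EXEC): [IRQ0] PC=0: INC 3 -> ACC=20 [depth=1]
Event 11 (EXEC): [IRQ0] PC=1: IRET -> resume MAIN at PC=5 (depth now 0) [depth=0]
Event 12 (EXEC): [MAIN] PC=5: DEC 2 -> ACC=18 [depth=0]
Event 13 (EXEC): [MAIN] PC=6: HALT [depth=0]
Max depth observed: 1

Answer: 1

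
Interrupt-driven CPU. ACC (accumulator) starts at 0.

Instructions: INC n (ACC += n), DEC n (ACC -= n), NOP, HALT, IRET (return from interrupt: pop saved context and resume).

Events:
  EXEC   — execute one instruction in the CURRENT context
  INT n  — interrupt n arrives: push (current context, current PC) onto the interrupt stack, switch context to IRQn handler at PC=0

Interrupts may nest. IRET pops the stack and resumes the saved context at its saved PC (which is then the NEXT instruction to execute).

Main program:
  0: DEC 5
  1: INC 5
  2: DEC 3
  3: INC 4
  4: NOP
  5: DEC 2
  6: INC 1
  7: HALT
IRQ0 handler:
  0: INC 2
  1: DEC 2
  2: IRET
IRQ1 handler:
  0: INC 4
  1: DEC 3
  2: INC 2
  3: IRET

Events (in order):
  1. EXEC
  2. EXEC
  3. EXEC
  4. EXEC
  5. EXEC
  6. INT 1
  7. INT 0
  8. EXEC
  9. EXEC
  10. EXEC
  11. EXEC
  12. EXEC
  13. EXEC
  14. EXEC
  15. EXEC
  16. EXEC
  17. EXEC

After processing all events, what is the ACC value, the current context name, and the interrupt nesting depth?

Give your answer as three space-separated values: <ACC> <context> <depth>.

Answer: 3 MAIN 0

Derivation:
Event 1 (EXEC): [MAIN] PC=0: DEC 5 -> ACC=-5
Event 2 (EXEC): [MAIN] PC=1: INC 5 -> ACC=0
Event 3 (EXEC): [MAIN] PC=2: DEC 3 -> ACC=-3
Event 4 (EXEC): [MAIN] PC=3: INC 4 -> ACC=1
Event 5 (EXEC): [MAIN] PC=4: NOP
Event 6 (INT 1): INT 1 arrives: push (MAIN, PC=5), enter IRQ1 at PC=0 (depth now 1)
Event 7 (INT 0): INT 0 arrives: push (IRQ1, PC=0), enter IRQ0 at PC=0 (depth now 2)
Event 8 (EXEC): [IRQ0] PC=0: INC 2 -> ACC=3
Event 9 (EXEC): [IRQ0] PC=1: DEC 2 -> ACC=1
Event 10 (EXEC): [IRQ0] PC=2: IRET -> resume IRQ1 at PC=0 (depth now 1)
Event 11 (EXEC): [IRQ1] PC=0: INC 4 -> ACC=5
Event 12 (EXEC): [IRQ1] PC=1: DEC 3 -> ACC=2
Event 13 (EXEC): [IRQ1] PC=2: INC 2 -> ACC=4
Event 14 (EXEC): [IRQ1] PC=3: IRET -> resume MAIN at PC=5 (depth now 0)
Event 15 (EXEC): [MAIN] PC=5: DEC 2 -> ACC=2
Event 16 (EXEC): [MAIN] PC=6: INC 1 -> ACC=3
Event 17 (EXEC): [MAIN] PC=7: HALT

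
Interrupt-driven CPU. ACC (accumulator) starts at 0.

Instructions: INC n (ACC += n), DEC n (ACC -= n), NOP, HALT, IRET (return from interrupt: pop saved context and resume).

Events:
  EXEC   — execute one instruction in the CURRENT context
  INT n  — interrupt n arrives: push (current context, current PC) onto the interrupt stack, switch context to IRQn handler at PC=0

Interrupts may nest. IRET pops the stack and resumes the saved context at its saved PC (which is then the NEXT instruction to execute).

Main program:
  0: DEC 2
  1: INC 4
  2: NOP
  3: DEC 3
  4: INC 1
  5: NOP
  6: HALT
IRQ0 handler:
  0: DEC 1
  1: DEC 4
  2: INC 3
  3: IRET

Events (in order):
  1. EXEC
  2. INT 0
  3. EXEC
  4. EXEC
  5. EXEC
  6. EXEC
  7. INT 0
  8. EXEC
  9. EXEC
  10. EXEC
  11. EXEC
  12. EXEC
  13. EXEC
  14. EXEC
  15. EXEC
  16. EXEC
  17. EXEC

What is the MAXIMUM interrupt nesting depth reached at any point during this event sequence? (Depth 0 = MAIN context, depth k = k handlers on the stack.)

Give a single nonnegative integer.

Answer: 1

Derivation:
Event 1 (EXEC): [MAIN] PC=0: DEC 2 -> ACC=-2 [depth=0]
Event 2 (INT 0): INT 0 arrives: push (MAIN, PC=1), enter IRQ0 at PC=0 (depth now 1) [depth=1]
Event 3 (EXEC): [IRQ0] PC=0: DEC 1 -> ACC=-3 [depth=1]
Event 4 (EXEC): [IRQ0] PC=1: DEC 4 -> ACC=-7 [depth=1]
Event 5 (EXEC): [IRQ0] PC=2: INC 3 -> ACC=-4 [depth=1]
Event 6 (EXEC): [IRQ0] PC=3: IRET -> resume MAIN at PC=1 (depth now 0) [depth=0]
Event 7 (INT 0): INT 0 arrives: push (MAIN, PC=1), enter IRQ0 at PC=0 (depth now 1) [depth=1]
Event 8 (EXEC): [IRQ0] PC=0: DEC 1 -> ACC=-5 [depth=1]
Event 9 (EXEC): [IRQ0] PC=1: DEC 4 -> ACC=-9 [depth=1]
Event 10 (EXEC): [IRQ0] PC=2: INC 3 -> ACC=-6 [depth=1]
Event 11 (EXEC): [IRQ0] PC=3: IRET -> resume MAIN at PC=1 (depth now 0) [depth=0]
Event 12 (EXEC): [MAIN] PC=1: INC 4 -> ACC=-2 [depth=0]
Event 13 (EXEC): [MAIN] PC=2: NOP [depth=0]
Event 14 (EXEC): [MAIN] PC=3: DEC 3 -> ACC=-5 [depth=0]
Event 15 (EXEC): [MAIN] PC=4: INC 1 -> ACC=-4 [depth=0]
Event 16 (EXEC): [MAIN] PC=5: NOP [depth=0]
Event 17 (EXEC): [MAIN] PC=6: HALT [depth=0]
Max depth observed: 1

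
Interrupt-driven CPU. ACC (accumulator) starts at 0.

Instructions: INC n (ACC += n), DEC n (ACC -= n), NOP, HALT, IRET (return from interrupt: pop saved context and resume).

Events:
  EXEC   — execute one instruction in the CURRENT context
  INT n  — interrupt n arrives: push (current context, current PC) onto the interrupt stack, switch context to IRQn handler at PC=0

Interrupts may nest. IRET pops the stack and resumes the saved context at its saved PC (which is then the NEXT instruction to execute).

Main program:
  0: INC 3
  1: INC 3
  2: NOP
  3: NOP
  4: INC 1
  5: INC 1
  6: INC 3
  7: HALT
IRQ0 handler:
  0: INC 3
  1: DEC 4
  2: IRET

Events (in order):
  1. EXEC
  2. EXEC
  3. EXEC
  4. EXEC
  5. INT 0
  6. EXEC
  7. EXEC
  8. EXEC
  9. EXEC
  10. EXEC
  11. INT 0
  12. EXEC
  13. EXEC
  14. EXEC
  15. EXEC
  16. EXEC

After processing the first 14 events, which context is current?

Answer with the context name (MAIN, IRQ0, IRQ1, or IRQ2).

Event 1 (EXEC): [MAIN] PC=0: INC 3 -> ACC=3
Event 2 (EXEC): [MAIN] PC=1: INC 3 -> ACC=6
Event 3 (EXEC): [MAIN] PC=2: NOP
Event 4 (EXEC): [MAIN] PC=3: NOP
Event 5 (INT 0): INT 0 arrives: push (MAIN, PC=4), enter IRQ0 at PC=0 (depth now 1)
Event 6 (EXEC): [IRQ0] PC=0: INC 3 -> ACC=9
Event 7 (EXEC): [IRQ0] PC=1: DEC 4 -> ACC=5
Event 8 (EXEC): [IRQ0] PC=2: IRET -> resume MAIN at PC=4 (depth now 0)
Event 9 (EXEC): [MAIN] PC=4: INC 1 -> ACC=6
Event 10 (EXEC): [MAIN] PC=5: INC 1 -> ACC=7
Event 11 (INT 0): INT 0 arrives: push (MAIN, PC=6), enter IRQ0 at PC=0 (depth now 1)
Event 12 (EXEC): [IRQ0] PC=0: INC 3 -> ACC=10
Event 13 (EXEC): [IRQ0] PC=1: DEC 4 -> ACC=6
Event 14 (EXEC): [IRQ0] PC=2: IRET -> resume MAIN at PC=6 (depth now 0)

Answer: MAIN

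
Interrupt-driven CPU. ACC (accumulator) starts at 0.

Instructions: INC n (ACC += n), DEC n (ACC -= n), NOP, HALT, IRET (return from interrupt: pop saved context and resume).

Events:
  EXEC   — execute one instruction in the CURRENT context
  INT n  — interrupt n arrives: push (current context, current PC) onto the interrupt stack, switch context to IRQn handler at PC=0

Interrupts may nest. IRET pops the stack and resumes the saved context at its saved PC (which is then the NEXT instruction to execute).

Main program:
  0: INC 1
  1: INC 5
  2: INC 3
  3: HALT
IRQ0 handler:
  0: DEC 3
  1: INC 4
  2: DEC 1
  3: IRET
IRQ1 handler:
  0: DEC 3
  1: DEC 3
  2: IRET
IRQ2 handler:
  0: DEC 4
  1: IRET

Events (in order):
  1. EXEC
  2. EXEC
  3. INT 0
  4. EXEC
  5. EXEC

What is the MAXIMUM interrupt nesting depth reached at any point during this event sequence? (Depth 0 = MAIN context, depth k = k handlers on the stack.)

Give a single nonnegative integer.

Answer: 1

Derivation:
Event 1 (EXEC): [MAIN] PC=0: INC 1 -> ACC=1 [depth=0]
Event 2 (EXEC): [MAIN] PC=1: INC 5 -> ACC=6 [depth=0]
Event 3 (INT 0): INT 0 arrives: push (MAIN, PC=2), enter IRQ0 at PC=0 (depth now 1) [depth=1]
Event 4 (EXEC): [IRQ0] PC=0: DEC 3 -> ACC=3 [depth=1]
Event 5 (EXEC): [IRQ0] PC=1: INC 4 -> ACC=7 [depth=1]
Max depth observed: 1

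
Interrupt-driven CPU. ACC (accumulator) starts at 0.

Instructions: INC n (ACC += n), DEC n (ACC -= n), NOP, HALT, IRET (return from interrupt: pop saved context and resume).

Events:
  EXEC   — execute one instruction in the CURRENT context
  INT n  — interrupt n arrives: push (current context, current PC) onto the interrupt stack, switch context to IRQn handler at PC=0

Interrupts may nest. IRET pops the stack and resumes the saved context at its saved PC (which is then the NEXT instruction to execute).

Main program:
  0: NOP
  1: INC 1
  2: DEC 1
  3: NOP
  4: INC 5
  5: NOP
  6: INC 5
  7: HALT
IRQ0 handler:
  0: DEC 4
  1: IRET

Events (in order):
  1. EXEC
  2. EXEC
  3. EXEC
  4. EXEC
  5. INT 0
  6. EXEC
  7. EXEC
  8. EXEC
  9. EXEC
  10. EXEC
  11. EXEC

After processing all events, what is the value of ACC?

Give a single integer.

Event 1 (EXEC): [MAIN] PC=0: NOP
Event 2 (EXEC): [MAIN] PC=1: INC 1 -> ACC=1
Event 3 (EXEC): [MAIN] PC=2: DEC 1 -> ACC=0
Event 4 (EXEC): [MAIN] PC=3: NOP
Event 5 (INT 0): INT 0 arrives: push (MAIN, PC=4), enter IRQ0 at PC=0 (depth now 1)
Event 6 (EXEC): [IRQ0] PC=0: DEC 4 -> ACC=-4
Event 7 (EXEC): [IRQ0] PC=1: IRET -> resume MAIN at PC=4 (depth now 0)
Event 8 (EXEC): [MAIN] PC=4: INC 5 -> ACC=1
Event 9 (EXEC): [MAIN] PC=5: NOP
Event 10 (EXEC): [MAIN] PC=6: INC 5 -> ACC=6
Event 11 (EXEC): [MAIN] PC=7: HALT

Answer: 6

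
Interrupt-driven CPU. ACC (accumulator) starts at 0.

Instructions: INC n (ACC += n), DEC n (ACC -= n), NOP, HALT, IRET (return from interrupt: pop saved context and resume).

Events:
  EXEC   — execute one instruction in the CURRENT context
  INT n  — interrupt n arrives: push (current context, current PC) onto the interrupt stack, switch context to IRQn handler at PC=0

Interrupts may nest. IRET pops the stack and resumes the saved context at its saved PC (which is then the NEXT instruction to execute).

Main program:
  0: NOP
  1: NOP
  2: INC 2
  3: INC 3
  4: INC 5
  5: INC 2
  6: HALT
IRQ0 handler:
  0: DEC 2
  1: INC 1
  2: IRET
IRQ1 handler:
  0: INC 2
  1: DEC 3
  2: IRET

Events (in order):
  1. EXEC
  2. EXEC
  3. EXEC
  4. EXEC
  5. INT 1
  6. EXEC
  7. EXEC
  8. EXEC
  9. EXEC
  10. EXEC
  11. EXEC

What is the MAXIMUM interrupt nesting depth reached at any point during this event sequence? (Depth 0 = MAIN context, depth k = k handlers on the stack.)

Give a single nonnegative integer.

Answer: 1

Derivation:
Event 1 (EXEC): [MAIN] PC=0: NOP [depth=0]
Event 2 (EXEC): [MAIN] PC=1: NOP [depth=0]
Event 3 (EXEC): [MAIN] PC=2: INC 2 -> ACC=2 [depth=0]
Event 4 (EXEC): [MAIN] PC=3: INC 3 -> ACC=5 [depth=0]
Event 5 (INT 1): INT 1 arrives: push (MAIN, PC=4), enter IRQ1 at PC=0 (depth now 1) [depth=1]
Event 6 (EXEC): [IRQ1] PC=0: INC 2 -> ACC=7 [depth=1]
Event 7 (EXEC): [IRQ1] PC=1: DEC 3 -> ACC=4 [depth=1]
Event 8 (EXEC): [IRQ1] PC=2: IRET -> resume MAIN at PC=4 (depth now 0) [depth=0]
Event 9 (EXEC): [MAIN] PC=4: INC 5 -> ACC=9 [depth=0]
Event 10 (EXEC): [MAIN] PC=5: INC 2 -> ACC=11 [depth=0]
Event 11 (EXEC): [MAIN] PC=6: HALT [depth=0]
Max depth observed: 1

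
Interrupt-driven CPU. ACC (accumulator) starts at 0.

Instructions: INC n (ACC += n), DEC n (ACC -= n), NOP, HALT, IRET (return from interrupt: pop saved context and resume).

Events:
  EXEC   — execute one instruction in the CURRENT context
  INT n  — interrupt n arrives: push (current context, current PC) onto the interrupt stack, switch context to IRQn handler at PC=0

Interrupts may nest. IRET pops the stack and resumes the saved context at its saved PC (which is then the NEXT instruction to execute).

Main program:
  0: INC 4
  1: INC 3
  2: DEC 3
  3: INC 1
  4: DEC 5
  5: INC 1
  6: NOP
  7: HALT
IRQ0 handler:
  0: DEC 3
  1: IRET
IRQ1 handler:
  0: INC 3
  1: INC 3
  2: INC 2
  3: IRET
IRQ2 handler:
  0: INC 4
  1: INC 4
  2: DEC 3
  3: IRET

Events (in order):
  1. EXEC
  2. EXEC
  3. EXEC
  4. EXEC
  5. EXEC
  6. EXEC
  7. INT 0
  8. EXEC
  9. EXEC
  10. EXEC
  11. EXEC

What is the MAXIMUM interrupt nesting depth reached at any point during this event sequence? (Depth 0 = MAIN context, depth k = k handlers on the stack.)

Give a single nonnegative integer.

Answer: 1

Derivation:
Event 1 (EXEC): [MAIN] PC=0: INC 4 -> ACC=4 [depth=0]
Event 2 (EXEC): [MAIN] PC=1: INC 3 -> ACC=7 [depth=0]
Event 3 (EXEC): [MAIN] PC=2: DEC 3 -> ACC=4 [depth=0]
Event 4 (EXEC): [MAIN] PC=3: INC 1 -> ACC=5 [depth=0]
Event 5 (EXEC): [MAIN] PC=4: DEC 5 -> ACC=0 [depth=0]
Event 6 (EXEC): [MAIN] PC=5: INC 1 -> ACC=1 [depth=0]
Event 7 (INT 0): INT 0 arrives: push (MAIN, PC=6), enter IRQ0 at PC=0 (depth now 1) [depth=1]
Event 8 (EXEC): [IRQ0] PC=0: DEC 3 -> ACC=-2 [depth=1]
Event 9 (EXEC): [IRQ0] PC=1: IRET -> resume MAIN at PC=6 (depth now 0) [depth=0]
Event 10 (EXEC): [MAIN] PC=6: NOP [depth=0]
Event 11 (EXEC): [MAIN] PC=7: HALT [depth=0]
Max depth observed: 1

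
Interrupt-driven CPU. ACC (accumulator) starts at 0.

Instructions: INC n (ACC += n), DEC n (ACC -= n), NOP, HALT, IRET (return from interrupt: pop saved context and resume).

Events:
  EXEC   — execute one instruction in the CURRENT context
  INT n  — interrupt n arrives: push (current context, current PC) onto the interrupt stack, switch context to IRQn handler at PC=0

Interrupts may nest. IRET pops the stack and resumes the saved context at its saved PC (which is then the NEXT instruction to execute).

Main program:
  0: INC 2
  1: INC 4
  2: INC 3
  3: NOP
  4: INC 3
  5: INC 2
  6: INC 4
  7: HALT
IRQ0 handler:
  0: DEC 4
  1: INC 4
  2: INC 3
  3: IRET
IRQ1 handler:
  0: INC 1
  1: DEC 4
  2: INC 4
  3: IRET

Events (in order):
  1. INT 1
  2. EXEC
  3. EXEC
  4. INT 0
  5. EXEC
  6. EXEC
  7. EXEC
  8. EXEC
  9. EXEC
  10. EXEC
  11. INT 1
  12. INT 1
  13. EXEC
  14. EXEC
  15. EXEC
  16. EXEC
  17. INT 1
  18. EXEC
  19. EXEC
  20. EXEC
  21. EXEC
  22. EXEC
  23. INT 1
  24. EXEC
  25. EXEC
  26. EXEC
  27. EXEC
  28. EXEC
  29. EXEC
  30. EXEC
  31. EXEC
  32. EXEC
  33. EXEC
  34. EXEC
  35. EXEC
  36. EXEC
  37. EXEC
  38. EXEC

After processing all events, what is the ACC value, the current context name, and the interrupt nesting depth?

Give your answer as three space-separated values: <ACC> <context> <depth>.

Event 1 (INT 1): INT 1 arrives: push (MAIN, PC=0), enter IRQ1 at PC=0 (depth now 1)
Event 2 (EXEC): [IRQ1] PC=0: INC 1 -> ACC=1
Event 3 (EXEC): [IRQ1] PC=1: DEC 4 -> ACC=-3
Event 4 (INT 0): INT 0 arrives: push (IRQ1, PC=2), enter IRQ0 at PC=0 (depth now 2)
Event 5 (EXEC): [IRQ0] PC=0: DEC 4 -> ACC=-7
Event 6 (EXEC): [IRQ0] PC=1: INC 4 -> ACC=-3
Event 7 (EXEC): [IRQ0] PC=2: INC 3 -> ACC=0
Event 8 (EXEC): [IRQ0] PC=3: IRET -> resume IRQ1 at PC=2 (depth now 1)
Event 9 (EXEC): [IRQ1] PC=2: INC 4 -> ACC=4
Event 10 (EXEC): [IRQ1] PC=3: IRET -> resume MAIN at PC=0 (depth now 0)
Event 11 (INT 1): INT 1 arrives: push (MAIN, PC=0), enter IRQ1 at PC=0 (depth now 1)
Event 12 (INT 1): INT 1 arrives: push (IRQ1, PC=0), enter IRQ1 at PC=0 (depth now 2)
Event 13 (EXEC): [IRQ1] PC=0: INC 1 -> ACC=5
Event 14 (EXEC): [IRQ1] PC=1: DEC 4 -> ACC=1
Event 15 (EXEC): [IRQ1] PC=2: INC 4 -> ACC=5
Event 16 (EXEC): [IRQ1] PC=3: IRET -> resume IRQ1 at PC=0 (depth now 1)
Event 17 (INT 1): INT 1 arrives: push (IRQ1, PC=0), enter IRQ1 at PC=0 (depth now 2)
Event 18 (EXEC): [IRQ1] PC=0: INC 1 -> ACC=6
Event 19 (EXEC): [IRQ1] PC=1: DEC 4 -> ACC=2
Event 20 (EXEC): [IRQ1] PC=2: INC 4 -> ACC=6
Event 21 (EXEC): [IRQ1] PC=3: IRET -> resume IRQ1 at PC=0 (depth now 1)
Event 22 (EXEC): [IRQ1] PC=0: INC 1 -> ACC=7
Event 23 (INT 1): INT 1 arrives: push (IRQ1, PC=1), enter IRQ1 at PC=0 (depth now 2)
Event 24 (EXEC): [IRQ1] PC=0: INC 1 -> ACC=8
Event 25 (EXEC): [IRQ1] PC=1: DEC 4 -> ACC=4
Event 26 (EXEC): [IRQ1] PC=2: INC 4 -> ACC=8
Event 27 (EXEC): [IRQ1] PC=3: IRET -> resume IRQ1 at PC=1 (depth now 1)
Event 28 (EXEC): [IRQ1] PC=1: DEC 4 -> ACC=4
Event 29 (EXEC): [IRQ1] PC=2: INC 4 -> ACC=8
Event 30 (EXEC): [IRQ1] PC=3: IRET -> resume MAIN at PC=0 (depth now 0)
Event 31 (EXEC): [MAIN] PC=0: INC 2 -> ACC=10
Event 32 (EXEC): [MAIN] PC=1: INC 4 -> ACC=14
Event 33 (EXEC): [MAIN] PC=2: INC 3 -> ACC=17
Event 34 (EXEC): [MAIN] PC=3: NOP
Event 35 (EXEC): [MAIN] PC=4: INC 3 -> ACC=20
Event 36 (EXEC): [MAIN] PC=5: INC 2 -> ACC=22
Event 37 (EXEC): [MAIN] PC=6: INC 4 -> ACC=26
Event 38 (EXEC): [MAIN] PC=7: HALT

Answer: 26 MAIN 0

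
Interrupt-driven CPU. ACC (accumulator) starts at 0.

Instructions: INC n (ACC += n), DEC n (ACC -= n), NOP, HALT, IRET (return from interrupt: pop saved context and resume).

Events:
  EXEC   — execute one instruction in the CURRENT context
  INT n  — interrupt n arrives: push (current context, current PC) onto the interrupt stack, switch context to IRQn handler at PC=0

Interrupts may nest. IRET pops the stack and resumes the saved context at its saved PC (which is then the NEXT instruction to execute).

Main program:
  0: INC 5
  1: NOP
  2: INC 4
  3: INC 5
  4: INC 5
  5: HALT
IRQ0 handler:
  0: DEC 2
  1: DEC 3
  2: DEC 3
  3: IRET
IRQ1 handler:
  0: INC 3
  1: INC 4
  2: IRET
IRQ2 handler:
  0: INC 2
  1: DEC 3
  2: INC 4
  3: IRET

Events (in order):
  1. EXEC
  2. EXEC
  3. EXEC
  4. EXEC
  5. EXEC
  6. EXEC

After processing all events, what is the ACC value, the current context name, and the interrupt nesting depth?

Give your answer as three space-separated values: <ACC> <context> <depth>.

Event 1 (EXEC): [MAIN] PC=0: INC 5 -> ACC=5
Event 2 (EXEC): [MAIN] PC=1: NOP
Event 3 (EXEC): [MAIN] PC=2: INC 4 -> ACC=9
Event 4 (EXEC): [MAIN] PC=3: INC 5 -> ACC=14
Event 5 (EXEC): [MAIN] PC=4: INC 5 -> ACC=19
Event 6 (EXEC): [MAIN] PC=5: HALT

Answer: 19 MAIN 0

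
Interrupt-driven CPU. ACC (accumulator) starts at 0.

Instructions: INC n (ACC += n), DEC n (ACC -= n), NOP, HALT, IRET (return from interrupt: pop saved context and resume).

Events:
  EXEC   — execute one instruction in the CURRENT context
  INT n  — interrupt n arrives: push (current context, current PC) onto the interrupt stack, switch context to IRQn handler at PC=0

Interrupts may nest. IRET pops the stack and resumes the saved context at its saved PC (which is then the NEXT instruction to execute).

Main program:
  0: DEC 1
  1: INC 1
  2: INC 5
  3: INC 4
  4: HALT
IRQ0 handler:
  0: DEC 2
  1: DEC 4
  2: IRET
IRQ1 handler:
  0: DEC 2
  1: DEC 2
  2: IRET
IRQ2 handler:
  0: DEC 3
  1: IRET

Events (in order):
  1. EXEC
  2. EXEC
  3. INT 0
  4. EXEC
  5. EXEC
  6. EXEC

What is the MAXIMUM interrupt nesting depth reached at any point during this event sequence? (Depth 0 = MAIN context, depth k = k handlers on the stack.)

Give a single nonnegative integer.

Event 1 (EXEC): [MAIN] PC=0: DEC 1 -> ACC=-1 [depth=0]
Event 2 (EXEC): [MAIN] PC=1: INC 1 -> ACC=0 [depth=0]
Event 3 (INT 0): INT 0 arrives: push (MAIN, PC=2), enter IRQ0 at PC=0 (depth now 1) [depth=1]
Event 4 (EXEC): [IRQ0] PC=0: DEC 2 -> ACC=-2 [depth=1]
Event 5 (EXEC): [IRQ0] PC=1: DEC 4 -> ACC=-6 [depth=1]
Event 6 (EXEC): [IRQ0] PC=2: IRET -> resume MAIN at PC=2 (depth now 0) [depth=0]
Max depth observed: 1

Answer: 1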